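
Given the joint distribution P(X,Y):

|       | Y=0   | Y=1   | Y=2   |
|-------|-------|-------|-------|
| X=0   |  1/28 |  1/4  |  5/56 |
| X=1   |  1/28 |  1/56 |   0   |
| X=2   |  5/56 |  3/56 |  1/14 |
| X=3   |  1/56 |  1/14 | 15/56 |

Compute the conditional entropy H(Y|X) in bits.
1.1888 bits

H(Y|X) = H(X,Y) - H(X)

H(X,Y) = -Σ_{x,y} P(x,y) log₂ P(x,y). Per-cell terms -P(x,y)·log₂P(x,y):
  X=0: 0.171691, 0.500000, 0.311199
  X=1: 0.171691, 0.103703, 0.000000
  X=2: 0.311199, 0.226200, 0.271954
  X=3: 0.103703, 0.271954, 0.509053
  (cells with P = 0 contribute 0)
Sum of the 12 terms: H(X,Y) = 2.95235 bits

Marginal of X (row sums):
  P(X=0) = 1/28 + 1/4 + 5/56 = 3/8
  P(X=1) = 1/28 + 1/56 + 0 = 3/56
  P(X=2) = 5/56 + 3/56 + 1/14 = 3/14
  P(X=3) = 1/56 + 1/14 + 15/56 = 5/14
H(X) = -[(3/8)·log₂(3/8) + (3/56)·log₂(3/56) + (3/14)·log₂(3/14) + (5/14)·log₂(5/14)]
  = 0.530639 + 0.226200 + 0.476227 + 0.530510 = 1.76358 bits

H(Y|X) = H(X,Y) - H(X) = 2.95235 - 1.76358 = 1.1888 bits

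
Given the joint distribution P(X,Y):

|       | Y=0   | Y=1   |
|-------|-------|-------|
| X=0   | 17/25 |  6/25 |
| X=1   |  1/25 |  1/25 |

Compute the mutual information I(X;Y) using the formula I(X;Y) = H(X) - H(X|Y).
0.0136 bits

I(X;Y) = H(X) - H(X|Y)

Marginal of X (row sums):
  P(X=0) = 17/25 + 6/25 = 23/25
  P(X=1) = 1/25 + 1/25 = 2/25
H(X) = -[(23/25)·log₂(23/25) + (2/25)·log₂(2/25)]
  = 0.11067 + 0.29151 = 0.40218 bits

Marginal of Y (column sums):
  P(Y=0) = 17/25 + 1/25 = 18/25
  P(Y=1) = 6/25 + 1/25 = 7/25
H(X|Y) = Σ_y P(y)·H(X|Y=y):
  Y=0: P(Y=0) = 18/25, P(X|Y=0) = (17/18, 1/18) → H(X|Y=0) = 0.30954
  Y=1: P(Y=1) = 7/25, P(X|Y=1) = (6/7, 1/7) → H(X|Y=1) = 0.59167
H(X|Y) = (18/25)·0.30954 + (7/25)·0.59167 = 0.38854 bits

I(X;Y) = H(X) - H(X|Y) = 0.40218 - 0.38854 = 0.0136 bits

Cross-check via I(X;Y) = H(X) + H(Y) - H(X,Y): computing H(Y) from the column sums and H(X,Y) from the 4 cells in the same way gives H(Y) = 0.85545 bits and H(X,Y) = 1.24399 bits, so
I(X;Y) = 0.40218 + 0.85545 - 1.24399 = 0.0136 bits ✓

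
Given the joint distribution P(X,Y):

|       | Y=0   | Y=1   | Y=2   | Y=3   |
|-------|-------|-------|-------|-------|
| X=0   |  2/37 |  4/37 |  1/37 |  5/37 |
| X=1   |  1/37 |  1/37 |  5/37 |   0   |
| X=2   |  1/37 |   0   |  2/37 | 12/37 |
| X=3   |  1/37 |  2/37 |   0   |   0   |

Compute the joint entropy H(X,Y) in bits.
3.0408 bits

H(X,Y) = -Σ_{x,y} P(x,y) log₂ P(x,y). Per-cell terms -P(x,y)·log₂P(x,y):
  X=0: 0.2275, 0.3470, 0.1408, 0.3902
  X=1: 0.1408, 0.1408, 0.3902, 0.0000
  X=2: 0.1408, 0.0000, 0.2275, 0.5269
  X=3: 0.1408, 0.2275, 0.0000, 0.0000
  (cells with P = 0 contribute 0)
Sum of the 16 terms: H(X,Y) = 3.0408 bits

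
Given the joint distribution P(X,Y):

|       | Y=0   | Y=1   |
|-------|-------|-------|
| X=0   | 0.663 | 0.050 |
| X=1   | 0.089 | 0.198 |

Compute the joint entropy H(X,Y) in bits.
1.3824 bits

H(X,Y) = -Σ_{x,y} P(x,y) log₂ P(x,y). Per-cell terms -P(x,y)·log₂P(x,y):
  X=0: 0.3931, 0.2161
  X=1: 0.3106, 0.4626
Sum of the 4 terms: H(X,Y) = 1.3824 bits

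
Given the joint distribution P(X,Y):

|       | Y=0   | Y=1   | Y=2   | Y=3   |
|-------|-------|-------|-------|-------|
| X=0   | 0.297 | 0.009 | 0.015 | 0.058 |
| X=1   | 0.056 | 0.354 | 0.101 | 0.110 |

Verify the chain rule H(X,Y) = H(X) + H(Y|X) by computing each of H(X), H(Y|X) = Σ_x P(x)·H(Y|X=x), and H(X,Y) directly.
H(X) = 0.9573 bits, H(Y|X) = 1.4007 bits, H(X,Y) = 2.3581 bits

Marginal of X (row sums):
  P(X=0) = 0.297 + 0.009 + 0.015 + 0.058 = 0.379
  P(X=1) = 0.056 + 0.354 + 0.101 + 0.110 = 0.621
H(X) = -[0.379·log₂(0.379) + 0.621·log₂(0.621)]
  = 0.53050 + 0.42683 = 0.9573 bits

H(Y|X) = Σ_x P(x)·H(Y|X=x):
  X=0: P(X=0) = 0.379, P(Y|X=0) = (297/379, 9/379, 15/379, 58/379) → H(Y|X=0) = 1.00260
  X=1: P(X=1) = 0.621, P(Y|X=1) = (56/621, 118/207, 101/621, 110/621) → H(Y|X=1) = 1.64371
H(Y|X) = 0.379·1.00260 + 0.621·1.64371 = 1.4007 bits

H(X,Y) = -Σ_{x,y} P(x,y) log₂ P(x,y). Per-cell terms -P(x,y)·log₂P(x,y):
  X=0: 0.52019, 0.06116, 0.09088, 0.23825
  X=1: 0.23287, 0.53036, 0.33406, 0.35029
Sum of the 8 terms: H(X,Y) = 2.3581 bits

Chain rule check:
  H(X) + H(Y|X) = 0.9573 + 1.4007 = 2.3580 bits
  H(X,Y) = 2.3581 bits
✓ Chain rule verified (Δ = 0.0001 is 4-dp rounding noise: each of the three values was rounded independently).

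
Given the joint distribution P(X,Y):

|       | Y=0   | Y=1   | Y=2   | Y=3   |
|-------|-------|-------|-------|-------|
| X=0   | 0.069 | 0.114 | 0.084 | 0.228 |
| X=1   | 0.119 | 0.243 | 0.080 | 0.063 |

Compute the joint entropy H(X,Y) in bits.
2.8140 bits

H(X,Y) = -Σ_{x,y} P(x,y) log₂ P(x,y). Per-cell terms -P(x,y)·log₂P(x,y):
  X=0: 0.2662, 0.3571, 0.3002, 0.4863
  X=1: 0.3654, 0.4960, 0.2915, 0.2513
Sum of the 8 terms: H(X,Y) = 2.8140 bits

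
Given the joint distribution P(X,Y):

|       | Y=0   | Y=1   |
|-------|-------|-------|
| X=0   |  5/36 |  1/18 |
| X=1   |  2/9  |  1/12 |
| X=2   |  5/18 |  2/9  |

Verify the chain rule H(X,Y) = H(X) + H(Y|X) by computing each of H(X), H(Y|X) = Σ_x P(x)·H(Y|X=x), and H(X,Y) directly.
H(X) = 1.4820 bits, H(Y|X) = 0.9217 bits, H(X,Y) = 2.4037 bits

Marginal of X (row sums):
  P(X=0) = 5/36 + 1/18 = 7/36
  P(X=1) = 2/9 + 1/12 = 11/36
  P(X=2) = 5/18 + 2/9 = 1/2
H(X) = -[(7/36)·log₂(7/36) + (11/36)·log₂(11/36) + (1/2)·log₂(1/2)]
  = 0.45939 + 0.52265 + 0.50000 = 1.4820 bits

H(Y|X) = Σ_x P(x)·H(Y|X=x):
  X=0: P(X=0) = 7/36, P(Y|X=0) = (5/7, 2/7) → H(Y|X=0) = 0.86312
  X=1: P(X=1) = 11/36, P(Y|X=1) = (8/11, 3/11) → H(Y|X=1) = 0.84535
  X=2: P(X=2) = 1/2, P(Y|X=2) = (5/9, 4/9) → H(Y|X=2) = 0.99108
H(Y|X) = (7/36)·0.86312 + (11/36)·0.84535 + (1/2)·0.99108 = 0.9217 bits

H(X,Y) = -Σ_{x,y} P(x,y) log₂ P(x,y). Per-cell terms -P(x,y)·log₂P(x,y):
  X=0: 0.39556, 0.23166
  X=1: 0.48221, 0.29875
  X=2: 0.51333, 0.48221
Sum of the 6 terms: H(X,Y) = 2.4037 bits

Chain rule check:
  H(X) + H(Y|X) = 1.4820 + 0.9217 = 2.4037 bits
  H(X,Y) = 2.4037 bits
✓ Chain rule verified.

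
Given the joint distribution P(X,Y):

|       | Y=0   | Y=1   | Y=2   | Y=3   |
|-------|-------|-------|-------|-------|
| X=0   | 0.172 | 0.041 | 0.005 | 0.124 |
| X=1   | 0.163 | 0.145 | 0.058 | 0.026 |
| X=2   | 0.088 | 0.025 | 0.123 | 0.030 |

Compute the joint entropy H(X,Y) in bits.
3.2083 bits

H(X,Y) = -Σ_{x,y} P(x,y) log₂ P(x,y). Per-cell terms -P(x,y)·log₂P(x,y):
  X=0: 0.43680, 0.18894, 0.03822, 0.37344
  X=1: 0.42658, 0.40395, 0.23825, 0.13690
  X=2: 0.30856, 0.13305, 0.37186, 0.15177
Sum of the 12 terms: H(X,Y) = 3.2083 bits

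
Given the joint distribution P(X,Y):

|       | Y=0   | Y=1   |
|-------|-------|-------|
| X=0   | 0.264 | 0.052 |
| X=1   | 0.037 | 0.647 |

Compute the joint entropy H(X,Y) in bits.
1.3115 bits

H(X,Y) = -Σ_{x,y} P(x,y) log₂ P(x,y). Per-cell terms -P(x,y)·log₂P(x,y):
  X=0: 0.5072470, 0.2217979
  X=1: 0.1759842, 0.4064211
Sum of the 4 terms: H(X,Y) = 1.3115 bits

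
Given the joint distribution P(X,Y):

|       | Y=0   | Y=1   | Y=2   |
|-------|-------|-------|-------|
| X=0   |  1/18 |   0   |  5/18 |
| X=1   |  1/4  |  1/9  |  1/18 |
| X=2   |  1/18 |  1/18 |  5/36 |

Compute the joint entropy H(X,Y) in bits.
2.6878 bits

H(X,Y) = -Σ_{x,y} P(x,y) log₂ P(x,y). Per-cell terms -P(x,y)·log₂P(x,y):
  X=0: 0.231663, 0.000000, 0.513332
  X=1: 0.500000, 0.352214, 0.231663
  X=2: 0.231663, 0.231663, 0.395555
  (cells with P = 0 contribute 0)
Sum of the 9 terms: H(X,Y) = 2.6878 bits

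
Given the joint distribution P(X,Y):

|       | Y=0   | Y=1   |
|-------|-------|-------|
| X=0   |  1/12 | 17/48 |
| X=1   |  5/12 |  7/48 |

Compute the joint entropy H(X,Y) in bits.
1.7604 bits

H(X,Y) = -Σ_{x,y} P(x,y) log₂ P(x,y). Per-cell terms -P(x,y)·log₂P(x,y):
  X=0: 0.29875, 0.53036
  X=1: 0.52626, 0.40507
Sum of the 4 terms: H(X,Y) = 1.7604 bits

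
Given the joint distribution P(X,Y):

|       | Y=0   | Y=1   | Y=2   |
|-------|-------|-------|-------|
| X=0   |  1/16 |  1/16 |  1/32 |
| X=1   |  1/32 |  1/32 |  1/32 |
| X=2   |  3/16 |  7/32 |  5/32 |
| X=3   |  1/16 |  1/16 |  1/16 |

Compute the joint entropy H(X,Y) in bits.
3.2259 bits

H(X,Y) = -Σ_{x,y} P(x,y) log₂ P(x,y). Per-cell terms -P(x,y)·log₂P(x,y):
  X=0: 0.25000, 0.25000, 0.15625
  X=1: 0.15625, 0.15625, 0.15625
  X=2: 0.45282, 0.47964, 0.41845
  X=3: 0.25000, 0.25000, 0.25000
Sum of the 12 terms: H(X,Y) = 3.2259 bits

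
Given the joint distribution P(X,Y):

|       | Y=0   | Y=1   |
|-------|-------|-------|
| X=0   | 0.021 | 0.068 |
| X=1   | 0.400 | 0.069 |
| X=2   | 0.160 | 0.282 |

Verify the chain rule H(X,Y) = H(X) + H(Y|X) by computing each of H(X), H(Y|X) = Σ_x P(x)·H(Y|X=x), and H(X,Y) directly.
H(X) = 1.3435 bits, H(Y|X) = 0.7702 bits, H(X,Y) = 2.1137 bits

Marginal of X (row sums):
  P(X=0) = 0.021 + 0.068 = 0.089
  P(X=1) = 0.400 + 0.069 = 0.469
  P(X=2) = 0.160 + 0.282 = 0.442
H(X) = -[0.089·log₂(0.089) + 0.469·log₂(0.469) + 0.442·log₂(0.442)]
  = 0.31061 + 0.51231 + 0.52062 = 1.3435 bits

H(Y|X) = Σ_x P(x)·H(Y|X=x):
  X=0: P(X=0) = 0.089, P(Y|X=0) = (21/89, 68/89) → H(Y|X=0) = 0.78825
  X=1: P(X=1) = 0.469, P(Y|X=1) = (400/469, 69/469) → H(Y|X=1) = 0.60259
  X=2: P(X=2) = 0.442, P(Y|X=2) = (80/221, 141/221) → H(Y|X=2) = 0.94432
H(Y|X) = 0.089·0.78825 + 0.469·0.60259 + 0.442·0.94432 = 0.7702 bits

H(X,Y) = -Σ_{x,y} P(x,y) log₂ P(x,y). Per-cell terms -P(x,y)·log₂P(x,y):
  X=0: 0.11704, 0.26373
  X=1: 0.52877, 0.26615
  X=2: 0.42302, 0.51500
Sum of the 6 terms: H(X,Y) = 2.1137 bits

Chain rule check:
  H(X) + H(Y|X) = 1.3435 + 0.7702 = 2.1137 bits
  H(X,Y) = 2.1137 bits
✓ Chain rule verified.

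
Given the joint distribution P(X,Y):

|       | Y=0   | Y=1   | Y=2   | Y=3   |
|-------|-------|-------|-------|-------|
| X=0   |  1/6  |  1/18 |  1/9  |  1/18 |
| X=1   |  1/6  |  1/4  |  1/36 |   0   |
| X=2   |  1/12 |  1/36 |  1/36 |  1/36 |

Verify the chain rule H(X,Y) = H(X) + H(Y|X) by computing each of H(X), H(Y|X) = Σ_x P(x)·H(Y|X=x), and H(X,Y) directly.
H(X) = 1.4807 bits, H(Y|X) = 1.5697 bits, H(X,Y) = 3.0504 bits

Marginal of X (row sums):
  P(X=0) = 1/6 + 1/18 + 1/9 + 1/18 = 7/18
  P(X=1) = 1/6 + 1/4 + 1/36 + 0 = 4/9
  P(X=2) = 1/12 + 1/36 + 1/36 + 1/36 = 1/6
H(X) = -[(7/18)·log₂(7/18) + (4/9)·log₂(4/9) + (1/6)·log₂(1/6)]
  = 0.52989 + 0.51997 + 0.43083 = 1.4807 bits

H(Y|X) = Σ_x P(x)·H(Y|X=x):
  X=0: P(X=0) = 7/18, P(Y|X=0) = (3/7, 1/7, 2/7, 1/7) → H(Y|X=0) = 1.84237
  X=1: P(X=1) = 4/9, P(Y|X=1) = (3/8, 9/16, 1/16, 0) → H(Y|X=1) = 1.24756
  X=2: P(X=2) = 1/6, P(Y|X=2) = (1/2, 1/6, 1/6, 1/6) → H(Y|X=2) = 1.79248
H(Y|X) = (7/18)·1.84237 + (4/9)·1.24756 + (1/6)·1.79248 = 1.5697 bits

H(X,Y) = -Σ_{x,y} P(x,y) log₂ P(x,y). Per-cell terms -P(x,y)·log₂P(x,y):
  X=0: 0.43083, 0.23166, 0.35221, 0.23166
  X=1: 0.43083, 0.50000, 0.14361, 0.00000
  X=2: 0.29875, 0.14361, 0.14361, 0.14361
  (cells with P = 0 contribute 0)
Sum of the 12 terms: H(X,Y) = 3.0504 bits

Chain rule check:
  H(X) + H(Y|X) = 1.4807 + 1.5697 = 3.0504 bits
  H(X,Y) = 3.0504 bits
✓ Chain rule verified.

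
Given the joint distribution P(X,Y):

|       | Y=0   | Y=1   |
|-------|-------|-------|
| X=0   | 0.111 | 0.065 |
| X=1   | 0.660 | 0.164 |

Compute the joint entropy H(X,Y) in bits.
1.4317 bits

H(X,Y) = -Σ_{x,y} P(x,y) log₂ P(x,y). Per-cell terms -P(x,y)·log₂P(x,y):
  X=0: 0.3520, 0.2563
  X=1: 0.3956, 0.4278
Sum of the 4 terms: H(X,Y) = 1.4317 bits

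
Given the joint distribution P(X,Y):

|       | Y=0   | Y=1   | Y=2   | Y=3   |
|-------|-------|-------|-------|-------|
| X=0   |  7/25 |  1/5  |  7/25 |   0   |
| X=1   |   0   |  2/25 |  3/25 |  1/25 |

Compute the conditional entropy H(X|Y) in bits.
0.5942 bits

H(X|Y) = H(X,Y) - H(Y)

H(X,Y) = -Σ_{x,y} P(x,y) log₂ P(x,y). Per-cell terms -P(x,y)·log₂P(x,y):
  X=0: 0.5142, 0.4644, 0.5142, 0.0000
  X=1: 0.0000, 0.2915, 0.3671, 0.1858
  (cells with P = 0 contribute 0)
Sum of the 8 terms: H(X,Y) = 2.3372 bits

Marginal of Y (column sums):
  P(Y=0) = 7/25 + 0 = 7/25
  P(Y=1) = 1/5 + 2/25 = 7/25
  P(Y=2) = 7/25 + 3/25 = 2/5
  P(Y=3) = 0 + 1/25 = 1/25
H(Y) = -[(7/25)·log₂(7/25) + (7/25)·log₂(7/25) + (2/5)·log₂(2/5) + (1/25)·log₂(1/25)]
  = 0.5142 + 0.5142 + 0.5288 + 0.1858 = 1.7430 bits

H(X|Y) = H(X,Y) - H(Y) = 2.3372 - 1.7430 = 0.5942 bits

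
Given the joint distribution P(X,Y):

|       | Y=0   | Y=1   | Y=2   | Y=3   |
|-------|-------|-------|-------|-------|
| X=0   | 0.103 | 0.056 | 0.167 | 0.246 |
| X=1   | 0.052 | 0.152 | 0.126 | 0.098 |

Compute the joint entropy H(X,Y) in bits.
2.8394 bits

H(X,Y) = -Σ_{x,y} P(x,y) log₂ P(x,y). Per-cell terms -P(x,y)·log₂P(x,y):
  X=0: 0.33777, 0.23287, 0.43121, 0.49772
  X=1: 0.22180, 0.41311, 0.37655, 0.32841
Sum of the 8 terms: H(X,Y) = 2.8394 bits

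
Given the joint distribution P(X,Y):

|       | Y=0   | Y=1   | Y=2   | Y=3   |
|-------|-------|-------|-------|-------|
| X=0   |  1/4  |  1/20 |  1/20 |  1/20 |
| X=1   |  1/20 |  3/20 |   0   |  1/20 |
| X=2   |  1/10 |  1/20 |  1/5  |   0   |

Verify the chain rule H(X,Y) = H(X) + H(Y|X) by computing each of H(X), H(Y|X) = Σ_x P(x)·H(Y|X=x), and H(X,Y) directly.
H(X) = 1.5589 bits, H(Y|X) = 1.4448 bits, H(X,Y) = 3.0037 bits

Marginal of X (row sums):
  P(X=0) = 1/4 + 1/20 + 1/20 + 1/20 = 2/5
  P(X=1) = 1/20 + 3/20 + 0 + 1/20 = 1/4
  P(X=2) = 1/10 + 1/20 + 1/5 + 0 = 7/20
H(X) = -[(2/5)·log₂(2/5) + (1/4)·log₂(1/4) + (7/20)·log₂(7/20)]
  = 0.52877 + 0.50000 + 0.53010 = 1.5589 bits

H(Y|X) = Σ_x P(x)·H(Y|X=x):
  X=0: P(X=0) = 2/5, P(Y|X=0) = (5/8, 1/8, 1/8, 1/8) → H(Y|X=0) = 1.54879
  X=1: P(X=1) = 1/4, P(Y|X=1) = (1/5, 3/5, 0, 1/5) → H(Y|X=1) = 1.37095
  X=2: P(X=2) = 7/20, P(Y|X=2) = (2/7, 1/7, 4/7, 0) → H(Y|X=2) = 1.37878
H(Y|X) = (2/5)·1.54879 + (1/4)·1.37095 + (7/20)·1.37878 = 1.4448 bits

H(X,Y) = -Σ_{x,y} P(x,y) log₂ P(x,y). Per-cell terms -P(x,y)·log₂P(x,y):
  X=0: 0.50000, 0.21610, 0.21610, 0.21610
  X=1: 0.21610, 0.41054, 0.00000, 0.21610
  X=2: 0.33219, 0.21610, 0.46439, 0.00000
  (cells with P = 0 contribute 0)
Sum of the 12 terms: H(X,Y) = 3.0037 bits

Chain rule check:
  H(X) + H(Y|X) = 1.5589 + 1.4448 = 3.0037 bits
  H(X,Y) = 3.0037 bits
✓ Chain rule verified.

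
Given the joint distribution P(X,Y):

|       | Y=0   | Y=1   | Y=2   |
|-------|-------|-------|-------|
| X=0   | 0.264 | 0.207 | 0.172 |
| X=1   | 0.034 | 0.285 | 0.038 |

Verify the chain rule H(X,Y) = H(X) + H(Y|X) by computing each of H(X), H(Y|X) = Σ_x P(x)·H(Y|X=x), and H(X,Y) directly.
H(X) = 0.9402 bits, H(Y|X) = 1.3355 bits, H(X,Y) = 2.2757 bits

Marginal of X (row sums):
  P(X=0) = 0.264 + 0.207 + 0.172 = 0.643
  P(X=1) = 0.034 + 0.285 + 0.038 = 0.357
H(X) = -[0.643·log₂(0.643) + 0.357·log₂(0.357)]
  = 0.4097 + 0.5305 = 0.9402 bits

H(Y|X) = Σ_x P(x)·H(Y|X=x):
  X=0: P(X=0) = 0.643, P(Y|X=0) = (264/643, 207/643, 172/643) → H(Y|X=0) = 1.5626
  X=1: P(X=1) = 0.357, P(Y|X=1) = (2/21, 95/119, 38/357) → H(Y|X=1) = 0.9265
H(Y|X) = 0.643·1.5626 + 0.357·0.9265 = 1.3355 bits

H(X,Y) = -Σ_{x,y} P(x,y) log₂ P(x,y). Per-cell terms -P(x,y)·log₂P(x,y):
  X=0: 0.5072, 0.4704, 0.4368
  X=1: 0.1659, 0.5161, 0.1793
Sum of the 6 terms: H(X,Y) = 2.2757 bits

Chain rule check:
  H(X) + H(Y|X) = 0.9402 + 1.3355 = 2.2757 bits
  H(X,Y) = 2.2757 bits
✓ Chain rule verified.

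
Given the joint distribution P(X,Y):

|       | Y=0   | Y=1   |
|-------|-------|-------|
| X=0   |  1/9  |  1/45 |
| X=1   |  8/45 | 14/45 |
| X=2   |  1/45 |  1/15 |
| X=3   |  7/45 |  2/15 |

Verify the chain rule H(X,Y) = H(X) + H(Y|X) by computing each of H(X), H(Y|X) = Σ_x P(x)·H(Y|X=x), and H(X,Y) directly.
H(X) = 1.7202 bits, H(Y|X) = 0.9088 bits, H(X,Y) = 2.6290 bits

Marginal of X (row sums):
  P(X=0) = 1/9 + 1/45 = 2/15
  P(X=1) = 8/45 + 14/45 = 22/45
  P(X=2) = 1/45 + 1/15 = 4/45
  P(X=3) = 7/45 + 2/15 = 13/45
H(X) = -[(2/15)·log₂(2/15) + (22/45)·log₂(22/45) + (4/45)·log₂(4/45) + (13/45)·log₂(13/45)]
  = 0.3876 + 0.5047 + 0.3104 + 0.5175 = 1.7202 bits

H(Y|X) = Σ_x P(x)·H(Y|X=x):
  X=0: P(X=0) = 2/15, P(Y|X=0) = (5/6, 1/6) → H(Y|X=0) = 0.6500
  X=1: P(X=1) = 22/45, P(Y|X=1) = (4/11, 7/11) → H(Y|X=1) = 0.9457
  X=2: P(X=2) = 4/45, P(Y|X=2) = (1/4, 3/4) → H(Y|X=2) = 0.8113
  X=3: P(X=3) = 13/45, P(Y|X=3) = (7/13, 6/13) → H(Y|X=3) = 0.9957
H(Y|X) = (2/15)·0.6500 + (22/45)·0.9457 + (4/45)·0.8113 + (13/45)·0.9957 = 0.9088 bits

H(X,Y) = -Σ_{x,y} P(x,y) log₂ P(x,y). Per-cell terms -P(x,y)·log₂P(x,y):
  X=0: 0.3522, 0.1220
  X=1: 0.4430, 0.5241
  X=2: 0.1220, 0.2605
  X=3: 0.4176, 0.3876
Sum of the 8 terms: H(X,Y) = 2.6290 bits

Chain rule check:
  H(X) + H(Y|X) = 1.7202 + 0.9088 = 2.6290 bits
  H(X,Y) = 2.6290 bits
✓ Chain rule verified.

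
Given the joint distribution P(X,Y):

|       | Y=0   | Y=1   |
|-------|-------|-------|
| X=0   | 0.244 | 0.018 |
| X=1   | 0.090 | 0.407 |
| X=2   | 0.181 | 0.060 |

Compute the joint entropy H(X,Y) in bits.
2.1312 bits

H(X,Y) = -Σ_{x,y} P(x,y) log₂ P(x,y). Per-cell terms -P(x,y)·log₂P(x,y):
  X=0: 0.4966, 0.1043
  X=1: 0.3127, 0.5278
  X=2: 0.4463, 0.2435
Sum of the 6 terms: H(X,Y) = 2.1312 bits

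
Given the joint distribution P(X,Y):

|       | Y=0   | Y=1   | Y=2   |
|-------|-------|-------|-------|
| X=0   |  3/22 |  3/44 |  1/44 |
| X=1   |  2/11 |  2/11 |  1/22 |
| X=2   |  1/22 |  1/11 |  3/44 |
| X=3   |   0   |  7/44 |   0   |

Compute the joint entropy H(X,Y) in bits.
3.0805 bits

H(X,Y) = -Σ_{x,y} P(x,y) log₂ P(x,y). Per-cell terms -P(x,y)·log₂P(x,y):
  X=0: 0.39197, 0.26417, 0.12408
  X=1: 0.44717, 0.44717, 0.20270
  X=2: 0.20270, 0.31449, 0.26417
  X=3: 0.00000, 0.42192, 0.00000
  (cells with P = 0 contribute 0)
Sum of the 12 terms: H(X,Y) = 3.0805 bits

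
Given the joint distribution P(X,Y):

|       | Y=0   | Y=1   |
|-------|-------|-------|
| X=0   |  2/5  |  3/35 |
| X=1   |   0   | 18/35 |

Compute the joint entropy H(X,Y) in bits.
1.3260 bits

H(X,Y) = -Σ_{x,y} P(x,y) log₂ P(x,y). Per-cell terms -P(x,y)·log₂P(x,y):
  X=0: 0.5288, 0.3038
  X=1: 0.0000, 0.4934
  (cells with P = 0 contribute 0)
Sum of the 4 terms: H(X,Y) = 1.3260 bits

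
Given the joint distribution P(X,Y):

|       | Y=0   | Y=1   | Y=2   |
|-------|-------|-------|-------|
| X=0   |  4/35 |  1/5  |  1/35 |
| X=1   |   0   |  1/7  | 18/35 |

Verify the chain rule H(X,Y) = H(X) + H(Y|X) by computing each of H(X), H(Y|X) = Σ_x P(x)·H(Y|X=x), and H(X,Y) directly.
H(X) = 0.9275 bits, H(Y|X) = 0.9355 bits, H(X,Y) = 1.8630 bits

Marginal of X (row sums):
  P(X=0) = 4/35 + 1/5 + 1/35 = 12/35
  P(X=1) = 0 + 1/7 + 18/35 = 23/35
H(X) = -[(12/35)·log₂(12/35) + (23/35)·log₂(23/35)]
  = 0.52948 + 0.39805 = 0.9275 bits

H(Y|X) = Σ_x P(x)·H(Y|X=x):
  X=0: P(X=0) = 12/35, P(Y|X=0) = (1/3, 7/12, 1/12) → H(Y|X=0) = 1.28067
  X=1: P(X=1) = 23/35, P(Y|X=1) = (0, 5/23, 18/23) → H(Y|X=1) = 0.75538
H(Y|X) = (12/35)·1.28067 + (23/35)·0.75538 = 0.9355 bits

H(X,Y) = -Σ_{x,y} P(x,y) log₂ P(x,y). Per-cell terms -P(x,y)·log₂P(x,y):
  X=0: 0.35763, 0.46439, 0.14655
  X=1: 0.00000, 0.40105, 0.49338
  (cells with P = 0 contribute 0)
Sum of the 6 terms: H(X,Y) = 1.8630 bits

Chain rule check:
  H(X) + H(Y|X) = 0.9275 + 0.9355 = 1.8630 bits
  H(X,Y) = 1.8630 bits
✓ Chain rule verified.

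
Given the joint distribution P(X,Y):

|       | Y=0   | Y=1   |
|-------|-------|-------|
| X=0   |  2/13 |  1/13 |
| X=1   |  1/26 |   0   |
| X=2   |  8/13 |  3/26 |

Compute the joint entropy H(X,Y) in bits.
1.6714 bits

H(X,Y) = -Σ_{x,y} P(x,y) log₂ P(x,y). Per-cell terms -P(x,y)·log₂P(x,y):
  X=0: 0.4155, 0.2846
  X=1: 0.1808, 0.0000
  X=2: 0.4310, 0.3595
  (cells with P = 0 contribute 0)
Sum of the 6 terms: H(X,Y) = 1.6714 bits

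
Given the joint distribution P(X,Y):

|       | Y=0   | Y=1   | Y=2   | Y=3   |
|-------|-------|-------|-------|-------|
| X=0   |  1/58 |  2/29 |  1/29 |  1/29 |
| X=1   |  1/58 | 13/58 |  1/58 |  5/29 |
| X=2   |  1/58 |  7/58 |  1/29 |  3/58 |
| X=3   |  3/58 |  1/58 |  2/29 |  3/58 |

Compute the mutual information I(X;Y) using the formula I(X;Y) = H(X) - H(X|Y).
0.1901 bits

I(X;Y) = H(X) - H(X|Y)

Marginal of X (row sums):
  P(X=0) = 1/58 + 2/29 + 1/29 + 1/29 = 9/58
  P(X=1) = 1/58 + 13/58 + 1/58 + 5/29 = 25/58
  P(X=2) = 1/58 + 7/58 + 1/29 + 3/58 = 13/58
  P(X=3) = 3/58 + 1/58 + 2/29 + 3/58 = 11/58
H(X) = -[(9/58)·log₂(9/58) + (25/58)·log₂(25/58) + (13/58)·log₂(13/58) + (11/58)·log₂(11/58)]
  = 0.41711 + 0.52333 + 0.48359 + 0.45490 = 1.87893 bits

Marginal of Y (column sums):
  P(Y=0) = 1/58 + 1/58 + 1/58 + 3/58 = 3/29
  P(Y=1) = 2/29 + 13/58 + 7/58 + 1/58 = 25/58
  P(Y=2) = 1/29 + 1/58 + 1/29 + 2/29 = 9/58
  P(Y=3) = 1/29 + 5/29 + 3/58 + 3/58 = 9/29
H(X|Y) = Σ_y P(y)·H(X|Y=y):
  Y=0: P(Y=0) = 3/29, P(X|Y=0) = (1/6, 1/6, 1/6, 1/2) → H(X|Y=0) = 1.79248
  Y=1: P(Y=1) = 25/58, P(X|Y=1) = (4/25, 13/25, 7/25, 1/25) → H(X|Y=1) = 1.61357
  Y=2: P(Y=2) = 9/58, P(X|Y=2) = (2/9, 1/9, 2/9, 4/9) → H(X|Y=2) = 1.83659
  Y=3: P(Y=3) = 9/29, P(X|Y=3) = (1/9, 5/9, 1/6, 1/6) → H(X|Y=3) = 1.68498
H(X|Y) = (3/29)·1.79248 + (25/58)·1.61357 + (9/58)·1.83659 + (9/29)·1.68498 = 1.68885 bits

I(X;Y) = H(X) - H(X|Y) = 1.87893 - 1.68885 = 0.1901 bits

Cross-check via I(X;Y) = H(X) + H(Y) - H(X,Y): computing H(Y) from the column sums and H(X,Y) from the 16 cells in the same way gives H(Y) = 1.80291 bits and H(X,Y) = 3.49175 bits, so
I(X;Y) = 1.87893 + 1.80291 - 3.49175 = 0.1901 bits ✓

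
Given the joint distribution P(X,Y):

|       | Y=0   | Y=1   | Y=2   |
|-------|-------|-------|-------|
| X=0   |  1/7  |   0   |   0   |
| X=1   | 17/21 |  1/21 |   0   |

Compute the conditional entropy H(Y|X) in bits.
0.2653 bits

H(Y|X) = H(X,Y) - H(X)

H(X,Y) = -Σ_{x,y} P(x,y) log₂ P(x,y). Per-cell terms -P(x,y)·log₂P(x,y):
  X=0: 0.40105, 0.00000, 0.00000
  X=1: 0.24679, 0.20916, 0.00000
  (cells with P = 0 contribute 0)
Sum of the 6 terms: H(X,Y) = 0.8570 bits

Marginal of X (row sums):
  P(X=0) = 1/7 + 0 + 0 = 1/7
  P(X=1) = 17/21 + 1/21 + 0 = 6/7
H(X) = -[(1/7)·log₂(1/7) + (6/7)·log₂(6/7)]
  = 0.40105 + 0.19062 = 0.5917 bits

H(Y|X) = H(X,Y) - H(X) = 0.8570 - 0.5917 = 0.2653 bits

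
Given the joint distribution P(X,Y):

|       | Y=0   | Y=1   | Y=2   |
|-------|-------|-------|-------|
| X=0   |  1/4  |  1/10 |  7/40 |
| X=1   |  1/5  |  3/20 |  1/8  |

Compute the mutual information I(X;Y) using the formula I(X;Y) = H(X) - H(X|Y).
0.0155 bits

I(X;Y) = H(X) - H(X|Y)

Marginal of X (row sums):
  P(X=0) = 1/4 + 1/10 + 7/40 = 21/40
  P(X=1) = 1/5 + 3/20 + 1/8 = 19/40
H(X) = -[(21/40)·log₂(21/40) + (19/40)·log₂(19/40)]
  = 0.4880 + 0.5102 = 0.9982 bits

Marginal of Y (column sums):
  P(Y=0) = 1/4 + 1/5 = 9/20
  P(Y=1) = 1/10 + 3/20 = 1/4
  P(Y=2) = 7/40 + 1/8 = 3/10
H(X|Y) = Σ_y P(y)·H(X|Y=y):
  Y=0: P(Y=0) = 9/20, P(X|Y=0) = (5/9, 4/9) → H(X|Y=0) = 0.9911
  Y=1: P(Y=1) = 1/4, P(X|Y=1) = (2/5, 3/5) → H(X|Y=1) = 0.9710
  Y=2: P(Y=2) = 3/10, P(X|Y=2) = (7/12, 5/12) → H(X|Y=2) = 0.9799
H(X|Y) = (9/20)·0.9911 + (1/4)·0.9710 + (3/10)·0.9799 = 0.9827 bits

I(X;Y) = H(X) - H(X|Y) = 0.9982 - 0.9827 = 0.0155 bits

Cross-check via I(X;Y) = H(X) + H(Y) - H(X,Y): computing H(Y) from the column sums and H(X,Y) from the 6 cells in the same way gives H(Y) = 1.5395 bits and H(X,Y) = 2.5222 bits, so
I(X;Y) = 0.9982 + 1.5395 - 2.5222 = 0.0155 bits ✓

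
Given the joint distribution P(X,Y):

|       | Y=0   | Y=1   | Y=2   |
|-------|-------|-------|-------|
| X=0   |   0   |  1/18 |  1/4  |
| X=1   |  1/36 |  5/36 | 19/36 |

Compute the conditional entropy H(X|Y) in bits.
0.8724 bits

H(X|Y) = H(X,Y) - H(Y)

H(X,Y) = -Σ_{x,y} P(x,y) log₂ P(x,y). Per-cell terms -P(x,y)·log₂P(x,y):
  X=0: 0.00000, 0.23166, 0.50000
  X=1: 0.14361, 0.39556, 0.48661
  (cells with P = 0 contribute 0)
Sum of the 6 terms: H(X,Y) = 1.7574 bits

Marginal of Y (column sums):
  P(Y=0) = 0 + 1/36 = 1/36
  P(Y=1) = 1/18 + 5/36 = 7/36
  P(Y=2) = 1/4 + 19/36 = 7/9
H(Y) = -[(1/36)·log₂(1/36) + (7/36)·log₂(7/36) + (7/9)·log₂(7/9)]
  = 0.14361 + 0.45939 + 0.28200 = 0.8850 bits

H(X|Y) = H(X,Y) - H(Y) = 1.7574 - 0.8850 = 0.8724 bits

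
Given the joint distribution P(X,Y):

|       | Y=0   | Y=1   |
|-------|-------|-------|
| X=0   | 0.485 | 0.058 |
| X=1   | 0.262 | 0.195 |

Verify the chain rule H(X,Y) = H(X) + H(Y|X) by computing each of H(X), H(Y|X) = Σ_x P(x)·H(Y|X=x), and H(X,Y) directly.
H(X) = 0.9947 bits, H(Y|X) = 0.7161 bits, H(X,Y) = 1.7107 bits

Marginal of X (row sums):
  P(X=0) = 0.485 + 0.058 = 0.543
  P(X=1) = 0.262 + 0.195 = 0.457
H(X) = -[0.543·log₂(0.543) + 0.457·log₂(0.457)]
  = 0.47837 + 0.51629 = 0.9947 bits

H(Y|X) = Σ_x P(x)·H(Y|X=x):
  X=0: P(X=0) = 0.543, P(Y|X=0) = (485/543, 58/543) → H(Y|X=0) = 0.49023
  X=1: P(X=1) = 0.457, P(Y|X=1) = (262/457, 195/457) → H(Y|X=1) = 0.98444
H(Y|X) = 0.543·0.49023 + 0.457·0.98444 = 0.7161 bits

H(X,Y) = -Σ_{x,y} P(x,y) log₂ P(x,y). Per-cell terms -P(x,y)·log₂P(x,y):
  X=0: 0.50631, 0.23825
  X=1: 0.50628, 0.45990
Sum of the 4 terms: H(X,Y) = 1.7107 bits

Chain rule check:
  H(X) + H(Y|X) = 0.9947 + 0.7161 = 1.7108 bits
  H(X,Y) = 1.7107 bits
✓ Chain rule verified (Δ = 0.0001 is 4-dp rounding noise: each of the three values was rounded independently).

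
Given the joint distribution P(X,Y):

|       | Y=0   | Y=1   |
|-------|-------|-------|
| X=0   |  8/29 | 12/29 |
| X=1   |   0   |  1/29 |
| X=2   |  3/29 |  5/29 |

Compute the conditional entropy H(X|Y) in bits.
1.0251 bits

H(X|Y) = H(X,Y) - H(Y)

H(X,Y) = -Σ_{x,y} P(x,y) log₂ P(x,y). Per-cell terms -P(x,y)·log₂P(x,y):
  X=0: 0.5125, 0.5268
  X=1: 0.0000, 0.1675
  X=2: 0.3386, 0.4373
  (cells with P = 0 contribute 0)
Sum of the 6 terms: H(X,Y) = 1.9827 bits

Marginal of Y (column sums):
  P(Y=0) = 8/29 + 0 + 3/29 = 11/29
  P(Y=1) = 12/29 + 1/29 + 5/29 = 18/29
H(Y) = -[(11/29)·log₂(11/29) + (18/29)·log₂(18/29)]
  = 0.5305 + 0.4271 = 0.9576 bits

H(X|Y) = H(X,Y) - H(Y) = 1.9827 - 0.9576 = 1.0251 bits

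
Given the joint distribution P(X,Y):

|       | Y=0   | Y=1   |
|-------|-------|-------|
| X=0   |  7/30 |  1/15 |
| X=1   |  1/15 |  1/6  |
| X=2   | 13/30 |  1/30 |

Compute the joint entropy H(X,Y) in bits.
2.1280 bits

H(X,Y) = -Σ_{x,y} P(x,y) log₂ P(x,y). Per-cell terms -P(x,y)·log₂P(x,y):
  X=0: 0.48989, 0.26046
  X=1: 0.26046, 0.43083
  X=2: 0.52280, 0.16356
Sum of the 6 terms: H(X,Y) = 2.1280 bits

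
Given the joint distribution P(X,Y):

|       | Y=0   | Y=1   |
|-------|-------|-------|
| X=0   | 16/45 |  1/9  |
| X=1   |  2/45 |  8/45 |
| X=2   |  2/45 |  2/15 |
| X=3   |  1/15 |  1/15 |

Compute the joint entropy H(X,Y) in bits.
2.6334 bits

H(X,Y) = -Σ_{x,y} P(x,y) log₂ P(x,y). Per-cell terms -P(x,y)·log₂P(x,y):
  X=0: 0.5304, 0.3522
  X=1: 0.1996, 0.4430
  X=2: 0.1996, 0.3876
  X=3: 0.2605, 0.2605
Sum of the 8 terms: H(X,Y) = 2.6334 bits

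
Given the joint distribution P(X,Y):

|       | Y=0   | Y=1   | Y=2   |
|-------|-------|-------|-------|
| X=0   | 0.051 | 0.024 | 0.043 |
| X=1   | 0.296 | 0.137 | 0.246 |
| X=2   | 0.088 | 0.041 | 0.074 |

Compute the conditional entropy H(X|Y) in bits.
1.2100 bits

H(X|Y) = H(X,Y) - H(Y)

H(X,Y) = -Σ_{x,y} P(x,y) log₂ P(x,y). Per-cell terms -P(x,y)·log₂P(x,y):
  X=0: 0.21896, 0.12914, 0.19520
  X=1: 0.51987, 0.39288, 0.49772
  X=2: 0.30856, 0.18894, 0.27797
Sum of the 9 terms: H(X,Y) = 2.7292 bits

Marginal of Y (column sums):
  P(Y=0) = 0.051 + 0.296 + 0.088 = 0.435
  P(Y=1) = 0.024 + 0.137 + 0.041 = 0.202
  P(Y=2) = 0.043 + 0.246 + 0.074 = 0.363
H(Y) = -[0.435·log₂(0.435) + 0.202·log₂(0.202) + 0.363·log₂(0.363)]
  = 0.52240 + 0.46613 + 0.53069 = 1.5192 bits

H(X|Y) = H(X,Y) - H(Y) = 2.7292 - 1.5192 = 1.2100 bits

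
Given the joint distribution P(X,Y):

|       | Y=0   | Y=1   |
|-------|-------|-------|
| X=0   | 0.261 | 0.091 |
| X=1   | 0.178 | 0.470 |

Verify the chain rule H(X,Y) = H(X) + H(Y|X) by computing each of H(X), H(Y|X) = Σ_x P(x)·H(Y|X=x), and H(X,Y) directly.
H(X) = 0.9358 bits, H(Y|X) = 0.8398 bits, H(X,Y) = 1.7756 bits

Marginal of X (row sums):
  P(X=0) = 0.261 + 0.091 = 0.352
  P(X=1) = 0.178 + 0.470 = 0.648
H(X) = -[0.352·log₂(0.352) + 0.648·log₂(0.648)]
  = 0.530236 + 0.405605 = 0.9358 bits

H(Y|X) = Σ_x P(x)·H(Y|X=x):
  X=0: P(X=0) = 0.352, P(Y|X=0) = (261/352, 91/352) → H(Y|X=0) = 0.824509
  X=1: P(X=1) = 0.648, P(Y|X=1) = (89/324, 235/324) → H(Y|X=1) = 0.848116
H(Y|X) = 0.352·0.824509 + 0.648·0.848116 = 0.8398 bits

H(X,Y) = -Σ_{x,y} P(x,y) log₂ P(x,y). Per-cell terms -P(x,y)·log₂P(x,y):
  X=0: 0.505786, 0.314677
  X=1: 0.443229, 0.511956
Sum of the 4 terms: H(X,Y) = 1.7756 bits

Chain rule check:
  H(X) + H(Y|X) = 0.9358 + 0.8398 = 1.7756 bits
  H(X,Y) = 1.7756 bits
✓ Chain rule verified.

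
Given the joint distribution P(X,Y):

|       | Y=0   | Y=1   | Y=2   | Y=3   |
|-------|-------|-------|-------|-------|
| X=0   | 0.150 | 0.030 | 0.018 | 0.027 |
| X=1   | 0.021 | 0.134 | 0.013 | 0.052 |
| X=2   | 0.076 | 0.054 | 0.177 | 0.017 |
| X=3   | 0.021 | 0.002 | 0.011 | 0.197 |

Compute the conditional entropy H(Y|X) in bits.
1.3566 bits

H(Y|X) = H(X,Y) - H(X)

H(X,Y) = -Σ_{x,y} P(x,y) log₂ P(x,y). Per-cell terms -P(x,y)·log₂P(x,y):
  X=0: 0.41054, 0.15177, 0.10433, 0.14069
  X=1: 0.11704, 0.38856, 0.08145, 0.22180
  X=2: 0.28256, 0.22739, 0.44218, 0.09993
  X=3: 0.11704, 0.01793, 0.07157, 0.46172
Sum of the 16 terms: H(X,Y) = 3.3365 bits

Marginal of X (row sums):
  P(X=0) = 0.150 + 0.030 + 0.018 + 0.027 = 0.225
  P(X=1) = 0.021 + 0.134 + 0.013 + 0.052 = 0.220
  P(X=2) = 0.076 + 0.054 + 0.177 + 0.017 = 0.324
  P(X=3) = 0.021 + 0.002 + 0.011 + 0.197 = 0.231
H(X) = -[0.225·log₂(0.225) + 0.220·log₂(0.220) + 0.324·log₂(0.324) + 0.231·log₂(0.231)]
  = 0.48420 + 0.48057 + 0.52680 + 0.48834 = 1.9799 bits

H(Y|X) = H(X,Y) - H(X) = 3.3365 - 1.9799 = 1.3566 bits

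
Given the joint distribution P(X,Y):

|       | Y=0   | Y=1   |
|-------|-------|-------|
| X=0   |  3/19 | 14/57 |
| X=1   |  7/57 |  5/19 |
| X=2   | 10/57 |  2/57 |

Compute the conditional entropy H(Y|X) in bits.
0.8748 bits

H(Y|X) = H(X,Y) - H(X)

H(X,Y) = -Σ_{x,y} P(x,y) log₂ P(x,y). Per-cell terms -P(x,y)·log₂P(x,y):
  X=0: 0.42047, 0.49750
  X=1: 0.37156, 0.50684
  X=2: 0.44052, 0.16958
Sum of the 6 terms: H(X,Y) = 2.4065 bits

Marginal of X (row sums):
  P(X=0) = 3/19 + 14/57 = 23/57
  P(X=1) = 7/57 + 5/19 = 22/57
  P(X=2) = 10/57 + 2/57 = 4/19
H(X) = -[(23/57)·log₂(23/57) + (22/57)·log₂(22/57) + (4/19)·log₂(4/19)]
  = 0.52833 + 0.53011 + 0.47325 = 1.5317 bits

H(Y|X) = H(X,Y) - H(X) = 2.4065 - 1.5317 = 0.8748 bits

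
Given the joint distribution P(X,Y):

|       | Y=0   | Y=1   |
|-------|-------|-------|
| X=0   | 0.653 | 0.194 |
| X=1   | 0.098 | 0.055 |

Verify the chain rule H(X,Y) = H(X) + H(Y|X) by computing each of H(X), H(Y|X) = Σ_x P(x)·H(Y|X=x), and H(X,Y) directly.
H(X) = 0.6173 bits, H(Y|X) = 0.8017 bits, H(X,Y) = 1.4190 bits

Marginal of X (row sums):
  P(X=0) = 0.653 + 0.194 = 0.847
  P(X=1) = 0.098 + 0.055 = 0.153
H(X) = -[0.847·log₂(0.847) + 0.153·log₂(0.153)]
  = 0.2029 + 0.4144 = 0.6173 bits

H(Y|X) = Σ_x P(x)·H(Y|X=x):
  X=0: P(X=0) = 0.847, P(Y|X=0) = (653/847, 194/847) → H(Y|X=0) = 0.7763
  X=1: P(X=1) = 0.153, P(Y|X=1) = (98/153, 55/153) → H(Y|X=1) = 0.9422
H(Y|X) = 0.847·0.7763 + 0.153·0.9422 = 0.8017 bits

H(X,Y) = -Σ_{x,y} P(x,y) log₂ P(x,y). Per-cell terms -P(x,y)·log₂P(x,y):
  X=0: 0.4015, 0.4590
  X=1: 0.3284, 0.2301
Sum of the 4 terms: H(X,Y) = 1.4190 bits

Chain rule check:
  H(X) + H(Y|X) = 0.6173 + 0.8017 = 1.4190 bits
  H(X,Y) = 1.4190 bits
✓ Chain rule verified.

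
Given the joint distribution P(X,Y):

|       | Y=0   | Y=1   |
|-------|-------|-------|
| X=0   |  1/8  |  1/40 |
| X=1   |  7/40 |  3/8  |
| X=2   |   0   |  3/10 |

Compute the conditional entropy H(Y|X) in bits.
0.5938 bits

H(Y|X) = H(X,Y) - H(X)

H(X,Y) = -Σ_{x,y} P(x,y) log₂ P(x,y). Per-cell terms -P(x,y)·log₂P(x,y):
  X=0: 0.3750, 0.1330
  X=1: 0.4401, 0.5306
  X=2: 0.0000, 0.5211
  (cells with P = 0 contribute 0)
Sum of the 6 terms: H(X,Y) = 1.9998 bits

Marginal of X (row sums):
  P(X=0) = 1/8 + 1/40 = 3/20
  P(X=1) = 7/40 + 3/8 = 11/20
  P(X=2) = 0 + 3/10 = 3/10
H(X) = -[(3/20)·log₂(3/20) + (11/20)·log₂(11/20) + (3/10)·log₂(3/10)]
  = 0.4105 + 0.4744 + 0.5211 = 1.4060 bits

H(Y|X) = H(X,Y) - H(X) = 1.9998 - 1.4060 = 0.5938 bits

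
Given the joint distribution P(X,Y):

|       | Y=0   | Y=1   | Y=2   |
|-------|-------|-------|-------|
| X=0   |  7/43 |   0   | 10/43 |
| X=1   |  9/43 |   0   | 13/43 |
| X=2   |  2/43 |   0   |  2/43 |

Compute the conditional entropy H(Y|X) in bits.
0.9788 bits

H(Y|X) = H(X,Y) - H(X)

H(X,Y) = -Σ_{x,y} P(x,y) log₂ P(x,y). Per-cell terms -P(x,y)·log₂P(x,y):
  X=0: 0.42633, 0.00000, 0.48938
  X=1: 0.47226, 0.00000, 0.52176
  X=2: 0.20587, 0.00000, 0.20587
  (cells with P = 0 contribute 0)
Sum of the 9 terms: H(X,Y) = 2.3215 bits

Marginal of X (row sums):
  P(X=0) = 7/43 + 0 + 10/43 = 17/43
  P(X=1) = 9/43 + 0 + 13/43 = 22/43
  P(X=2) = 2/43 + 0 + 2/43 = 4/43
H(X) = -[(17/43)·log₂(17/43) + (22/43)·log₂(22/43) + (4/43)·log₂(4/43)]
  = 0.52929 + 0.49466 + 0.31872 = 1.3427 bits

H(Y|X) = H(X,Y) - H(X) = 2.3215 - 1.3427 = 0.9788 bits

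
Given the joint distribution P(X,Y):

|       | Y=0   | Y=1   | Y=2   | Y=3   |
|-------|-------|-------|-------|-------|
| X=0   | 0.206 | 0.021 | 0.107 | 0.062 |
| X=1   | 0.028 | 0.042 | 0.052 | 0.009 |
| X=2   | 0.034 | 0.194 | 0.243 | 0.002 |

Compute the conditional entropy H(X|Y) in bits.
1.1215 bits

H(X|Y) = H(X,Y) - H(Y)

H(X,Y) = -Σ_{x,y} P(x,y) log₂ P(x,y). Per-cell terms -P(x,y)·log₂P(x,y):
  X=0: 0.4695, 0.1170, 0.3450, 0.2487
  X=1: 0.1444, 0.1921, 0.2218, 0.0612
  X=2: 0.1659, 0.4590, 0.4960, 0.0179
Sum of the 12 terms: H(X,Y) = 2.9385 bits

Marginal of Y (column sums):
  P(Y=0) = 0.206 + 0.028 + 0.034 = 0.268
  P(Y=1) = 0.021 + 0.042 + 0.194 = 0.257
  P(Y=2) = 0.107 + 0.052 + 0.243 = 0.402
  P(Y=3) = 0.062 + 0.009 + 0.002 = 0.073
H(Y) = -[0.268·log₂(0.268) + 0.257·log₂(0.257) + 0.402·log₂(0.402) + 0.073·log₂(0.073)]
  = 0.5091 + 0.5038 + 0.5285 + 0.2756 = 1.8170 bits

H(X|Y) = H(X,Y) - H(Y) = 2.9385 - 1.8170 = 1.1215 bits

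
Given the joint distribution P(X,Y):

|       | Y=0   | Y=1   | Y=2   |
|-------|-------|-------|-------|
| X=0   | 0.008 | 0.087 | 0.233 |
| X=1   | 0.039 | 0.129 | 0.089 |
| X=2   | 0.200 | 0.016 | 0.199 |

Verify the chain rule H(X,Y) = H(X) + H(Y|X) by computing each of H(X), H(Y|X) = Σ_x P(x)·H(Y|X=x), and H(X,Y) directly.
H(X) = 1.5578 bits, H(Y|X) = 1.1917 bits, H(X,Y) = 2.7495 bits

Marginal of X (row sums):
  P(X=0) = 0.008 + 0.087 + 0.233 = 0.328
  P(X=1) = 0.039 + 0.129 + 0.089 = 0.257
  P(X=2) = 0.200 + 0.016 + 0.199 = 0.415
H(X) = -[0.328·log₂(0.328) + 0.257·log₂(0.257) + 0.415·log₂(0.415)]
  = 0.52750 + 0.50376 + 0.52656 = 1.5578 bits

H(Y|X) = Σ_x P(x)·H(Y|X=x):
  X=0: P(X=0) = 0.328, P(Y|X=0) = (1/41, 87/328, 233/328) → H(Y|X=0) = 0.98898
  X=1: P(X=1) = 0.257, P(Y|X=1) = (39/257, 129/257, 89/257) → H(Y|X=1) = 1.44174
  X=2: P(X=2) = 0.415, P(Y|X=2) = (40/83, 16/415, 199/415) → H(Y|X=2) = 1.19707
H(Y|X) = 0.328·0.98898 + 0.257·1.44174 + 0.415·1.19707 = 1.1917 bits

H(X,Y) = -Σ_{x,y} P(x,y) log₂ P(x,y). Per-cell terms -P(x,y)·log₂P(x,y):
  X=0: 0.05573, 0.30649, 0.48967
  X=1: 0.18253, 0.38114, 0.31061
  X=2: 0.46439, 0.09545, 0.46350
Sum of the 9 terms: H(X,Y) = 2.7495 bits

Chain rule check:
  H(X) + H(Y|X) = 1.5578 + 1.1917 = 2.7495 bits
  H(X,Y) = 2.7495 bits
✓ Chain rule verified.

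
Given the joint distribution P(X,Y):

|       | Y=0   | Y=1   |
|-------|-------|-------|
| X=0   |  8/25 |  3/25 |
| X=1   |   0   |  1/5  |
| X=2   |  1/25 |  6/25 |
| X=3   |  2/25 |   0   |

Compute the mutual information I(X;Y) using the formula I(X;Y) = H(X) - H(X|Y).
0.4520 bits

I(X;Y) = H(X) - H(X|Y)

Marginal of X (row sums):
  P(X=0) = 8/25 + 3/25 = 11/25
  P(X=1) = 0 + 1/5 = 1/5
  P(X=2) = 1/25 + 6/25 = 7/25
  P(X=3) = 2/25 + 0 = 2/25
H(X) = -[(11/25)·log₂(11/25) + (1/5)·log₂(1/5) + (7/25)·log₂(7/25) + (2/25)·log₂(2/25)]
  = 0.52115 + 0.46439 + 0.51422 + 0.29151 = 1.7913 bits

Marginal of Y (column sums):
  P(Y=0) = 8/25 + 0 + 1/25 + 2/25 = 11/25
  P(Y=1) = 3/25 + 1/5 + 6/25 + 0 = 14/25
H(X|Y) = Σ_y P(y)·H(X|Y=y):
  Y=0: P(Y=0) = 11/25, P(X|Y=0) = (8/11, 0, 1/11, 2/11) → H(X|Y=0) = 1.09580
  Y=1: P(Y=1) = 14/25, P(X|Y=1) = (3/14, 5/14, 3/7, 0) → H(X|Y=1) = 1.53062
H(X|Y) = (11/25)·1.09580 + (14/25)·1.53062 = 1.3393 bits

I(X;Y) = H(X) - H(X|Y) = 1.7913 - 1.3393 = 0.4520 bits

Cross-check via I(X;Y) = H(X) + H(Y) - H(X,Y): computing H(Y) from the column sums and H(X,Y) from the 8 cells in the same way gives H(Y) = 0.9896 bits and H(X,Y) = 2.3289 bits, so
I(X;Y) = 1.7913 + 0.9896 - 2.3289 = 0.4520 bits ✓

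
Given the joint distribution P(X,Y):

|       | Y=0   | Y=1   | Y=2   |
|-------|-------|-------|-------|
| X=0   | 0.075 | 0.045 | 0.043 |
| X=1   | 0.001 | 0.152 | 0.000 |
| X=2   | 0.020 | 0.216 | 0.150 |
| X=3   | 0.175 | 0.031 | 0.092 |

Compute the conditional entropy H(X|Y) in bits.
1.4663 bits

H(X|Y) = H(X,Y) - H(Y)

H(X,Y) = -Σ_{x,y} P(x,y) log₂ P(x,y). Per-cell terms -P(x,y)·log₂P(x,y):
  X=0: 0.280272, 0.201327, 0.195199
  X=1: 0.009966, 0.413114, 0.000000
  X=2: 0.112877, 0.477554, 0.410545
  X=3: 0.440050, 0.155359, 0.316684
  (cells with P = 0 contribute 0)
Sum of the 12 terms: H(X,Y) = 3.01295 bits

Marginal of Y (column sums):
  P(Y=0) = 0.075 + 0.001 + 0.020 + 0.175 = 0.271
  P(Y=1) = 0.045 + 0.152 + 0.216 + 0.031 = 0.444
  P(Y=2) = 0.043 + 0.000 + 0.150 + 0.092 = 0.285
H(Y) = -[0.271·log₂(0.271) + 0.444·log₂(0.444) + 0.285·log₂(0.285)]
  = 0.510465 + 0.520088 + 0.516125 = 1.54668 bits

H(X|Y) = H(X,Y) - H(Y) = 3.01295 - 1.54668 = 1.4663 bits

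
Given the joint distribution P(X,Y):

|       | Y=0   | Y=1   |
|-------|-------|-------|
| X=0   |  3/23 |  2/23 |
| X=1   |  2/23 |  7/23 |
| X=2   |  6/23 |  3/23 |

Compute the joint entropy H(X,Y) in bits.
2.4074 bits

H(X,Y) = -Σ_{x,y} P(x,y) log₂ P(x,y). Per-cell terms -P(x,y)·log₂P(x,y):
  X=0: 0.3833, 0.3064
  X=1: 0.3064, 0.5223
  X=2: 0.5057, 0.3833
Sum of the 6 terms: H(X,Y) = 2.4074 bits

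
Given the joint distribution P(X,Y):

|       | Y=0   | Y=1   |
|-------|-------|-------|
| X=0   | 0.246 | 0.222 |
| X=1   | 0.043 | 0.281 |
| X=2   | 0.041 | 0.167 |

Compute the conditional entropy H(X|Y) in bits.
1.3948 bits

H(X|Y) = H(X,Y) - H(Y)

H(X,Y) = -Σ_{x,y} P(x,y) log₂ P(x,y). Per-cell terms -P(x,y)·log₂P(x,y):
  X=0: 0.49772, 0.48204
  X=1: 0.19520, 0.51461
  X=2: 0.18894, 0.43121
Sum of the 6 terms: H(X,Y) = 2.3097 bits

Marginal of Y (column sums):
  P(Y=0) = 0.246 + 0.043 + 0.041 = 0.330
  P(Y=1) = 0.222 + 0.281 + 0.167 = 0.670
H(Y) = -[0.330·log₂(0.330) + 0.670·log₂(0.670)]
  = 0.52782 + 0.38710 = 0.9149 bits

H(X|Y) = H(X,Y) - H(Y) = 2.3097 - 0.9149 = 1.3948 bits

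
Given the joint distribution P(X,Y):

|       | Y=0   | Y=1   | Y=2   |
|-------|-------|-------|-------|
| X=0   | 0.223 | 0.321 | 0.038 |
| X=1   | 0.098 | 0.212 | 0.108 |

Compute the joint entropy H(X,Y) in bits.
2.3379 bits

H(X,Y) = -Σ_{x,y} P(x,y) log₂ P(x,y). Per-cell terms -P(x,y)·log₂P(x,y):
  X=0: 0.4828, 0.5262, 0.1793
  X=1: 0.3284, 0.4744, 0.3468
Sum of the 6 terms: H(X,Y) = 2.3379 bits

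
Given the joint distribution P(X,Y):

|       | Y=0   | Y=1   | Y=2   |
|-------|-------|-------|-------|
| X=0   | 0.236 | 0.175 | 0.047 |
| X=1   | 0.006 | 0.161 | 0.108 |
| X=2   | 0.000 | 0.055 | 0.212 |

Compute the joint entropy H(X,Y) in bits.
2.6588 bits

H(X,Y) = -Σ_{x,y} P(x,y) log₂ P(x,y). Per-cell terms -P(x,y)·log₂P(x,y):
  X=0: 0.4916, 0.4401, 0.2073
  X=1: 0.0443, 0.4242, 0.3468
  X=2: 0.0000, 0.2301, 0.4744
  (cells with P = 0 contribute 0)
Sum of the 9 terms: H(X,Y) = 2.6588 bits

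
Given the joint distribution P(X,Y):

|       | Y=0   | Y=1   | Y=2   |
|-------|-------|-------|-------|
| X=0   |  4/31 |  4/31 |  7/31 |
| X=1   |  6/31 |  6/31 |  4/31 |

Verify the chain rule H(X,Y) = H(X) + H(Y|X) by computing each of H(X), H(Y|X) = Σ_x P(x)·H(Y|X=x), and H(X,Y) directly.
H(X) = 0.9992 bits, H(Y|X) = 1.5462 bits, H(X,Y) = 2.5455 bits

Marginal of X (row sums):
  P(X=0) = 4/31 + 4/31 + 7/31 = 15/31
  P(X=1) = 6/31 + 6/31 + 4/31 = 16/31
H(X) = -[(15/31)·log₂(15/31) + (16/31)·log₂(16/31)]
  = 0.506761 + 0.492488 = 0.9992 bits

H(Y|X) = Σ_x P(x)·H(Y|X=x):
  X=0: P(X=0) = 15/31, P(Y|X=0) = (4/15, 4/15, 7/15) → H(Y|X=0) = 1.530125
  X=1: P(X=1) = 16/31, P(Y|X=1) = (3/8, 3/8, 1/4) → H(Y|X=1) = 1.561278
H(Y|X) = (15/31)·1.530125 + (16/31)·1.561278 = 1.5462 bits

H(X,Y) = -Σ_{x,y} P(x,y) log₂ P(x,y). Per-cell terms -P(x,y)·log₂P(x,y):
  X=0: 0.381187, 0.381187, 0.484771
  X=1: 0.458561, 0.458561, 0.381187
Sum of the 6 terms: H(X,Y) = 2.5455 bits

Chain rule check:
  H(X) + H(Y|X) = 0.9992 + 1.5462 = 2.5454 bits
  H(X,Y) = 2.5455 bits
✓ Chain rule verified (Δ = 0.0001 is 4-dp rounding noise: each of the three values was rounded independently).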